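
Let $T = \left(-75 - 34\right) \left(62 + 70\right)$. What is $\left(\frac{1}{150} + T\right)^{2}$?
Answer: $\frac{4657822923601}{22500} \approx 2.0701 \cdot 10^{8}$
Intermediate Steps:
$T = -14388$ ($T = \left(-109\right) 132 = -14388$)
$\left(\frac{1}{150} + T\right)^{2} = \left(\frac{1}{150} - 14388\right)^{2} = \left(- \frac{2158199}{150}\right)^{2} = \frac{4657822923601}{22500}$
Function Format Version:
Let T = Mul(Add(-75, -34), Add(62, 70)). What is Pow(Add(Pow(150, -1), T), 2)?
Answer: Rational(4657822923601, 22500) ≈ 2.0701e+8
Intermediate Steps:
T = -14388 (T = Mul(-109, 132) = -14388)
Pow(Add(Pow(150, -1), T), 2) = Pow(Add(Pow(150, -1), -14388), 2) = Pow(Add(Rational(1, 150), -14388), 2) = Pow(Rational(-2158199, 150), 2) = Rational(4657822923601, 22500)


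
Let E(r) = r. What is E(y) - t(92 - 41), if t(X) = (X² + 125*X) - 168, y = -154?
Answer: -8962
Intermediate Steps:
t(X) = -168 + X² + 125*X
E(y) - t(92 - 41) = -154 - (-168 + (92 - 41)² + 125*(92 - 41)) = -154 - (-168 + 51² + 125*51) = -154 - (-168 + 2601 + 6375) = -154 - 1*8808 = -154 - 8808 = -8962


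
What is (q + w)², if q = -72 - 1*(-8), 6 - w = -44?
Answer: 196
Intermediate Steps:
w = 50 (w = 6 - 1*(-44) = 6 + 44 = 50)
q = -64 (q = -72 + 8 = -64)
(q + w)² = (-64 + 50)² = (-14)² = 196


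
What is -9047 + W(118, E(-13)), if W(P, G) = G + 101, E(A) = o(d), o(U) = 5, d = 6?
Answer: -8941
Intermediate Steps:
E(A) = 5
W(P, G) = 101 + G
-9047 + W(118, E(-13)) = -9047 + (101 + 5) = -9047 + 106 = -8941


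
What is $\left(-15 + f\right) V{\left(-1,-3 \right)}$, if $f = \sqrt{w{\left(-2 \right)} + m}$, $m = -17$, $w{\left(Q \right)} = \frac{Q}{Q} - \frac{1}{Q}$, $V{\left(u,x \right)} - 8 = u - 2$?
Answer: $-75 + \frac{5 i \sqrt{62}}{2} \approx -75.0 + 19.685 i$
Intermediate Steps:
$V{\left(u,x \right)} = 6 + u$ ($V{\left(u,x \right)} = 8 + \left(u - 2\right) = 8 + \left(-2 + u\right) = 6 + u$)
$w{\left(Q \right)} = 1 - \frac{1}{Q}$
$f = \frac{i \sqrt{62}}{2}$ ($f = \sqrt{\frac{-1 - 2}{-2} - 17} = \sqrt{\left(- \frac{1}{2}\right) \left(-3\right) - 17} = \sqrt{\frac{3}{2} - 17} = \sqrt{- \frac{31}{2}} = \frac{i \sqrt{62}}{2} \approx 3.937 i$)
$\left(-15 + f\right) V{\left(-1,-3 \right)} = \left(-15 + \frac{i \sqrt{62}}{2}\right) \left(6 - 1\right) = \left(-15 + \frac{i \sqrt{62}}{2}\right) 5 = -75 + \frac{5 i \sqrt{62}}{2}$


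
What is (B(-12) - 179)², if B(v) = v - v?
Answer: 32041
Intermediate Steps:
B(v) = 0
(B(-12) - 179)² = (0 - 179)² = (-179)² = 32041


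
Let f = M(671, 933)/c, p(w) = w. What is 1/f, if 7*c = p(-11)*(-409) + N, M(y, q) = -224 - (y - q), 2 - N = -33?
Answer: 2267/133 ≈ 17.045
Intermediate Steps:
N = 35 (N = 2 - 1*(-33) = 2 + 33 = 35)
M(y, q) = -224 + q - y (M(y, q) = -224 + (q - y) = -224 + q - y)
c = 4534/7 (c = (-11*(-409) + 35)/7 = (4499 + 35)/7 = (1/7)*4534 = 4534/7 ≈ 647.71)
f = 133/2267 (f = (-224 + 933 - 1*671)/(4534/7) = (-224 + 933 - 671)*(7/4534) = 38*(7/4534) = 133/2267 ≈ 0.058668)
1/f = 1/(133/2267) = 2267/133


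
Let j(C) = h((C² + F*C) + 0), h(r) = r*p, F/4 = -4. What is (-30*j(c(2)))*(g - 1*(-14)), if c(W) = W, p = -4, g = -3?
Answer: -36960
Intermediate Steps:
F = -16 (F = 4*(-4) = -16)
h(r) = -4*r (h(r) = r*(-4) = -4*r)
j(C) = -4*C² + 64*C (j(C) = -4*((C² - 16*C) + 0) = -4*(C² - 16*C) = -4*C² + 64*C)
(-30*j(c(2)))*(g - 1*(-14)) = (-120*2*(16 - 1*2))*(-3 - 1*(-14)) = (-120*2*(16 - 2))*(-3 + 14) = -120*2*14*11 = -30*112*11 = -3360*11 = -36960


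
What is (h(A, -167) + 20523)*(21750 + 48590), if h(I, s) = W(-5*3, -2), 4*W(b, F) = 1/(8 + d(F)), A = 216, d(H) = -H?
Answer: 2887179157/2 ≈ 1.4436e+9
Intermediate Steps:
W(b, F) = 1/(4*(8 - F))
h(I, s) = 1/40 (h(I, s) = -1/(-32 + 4*(-2)) = -1/(-32 - 8) = -1/(-40) = -1*(-1/40) = 1/40)
(h(A, -167) + 20523)*(21750 + 48590) = (1/40 + 20523)*(21750 + 48590) = (820921/40)*70340 = 2887179157/2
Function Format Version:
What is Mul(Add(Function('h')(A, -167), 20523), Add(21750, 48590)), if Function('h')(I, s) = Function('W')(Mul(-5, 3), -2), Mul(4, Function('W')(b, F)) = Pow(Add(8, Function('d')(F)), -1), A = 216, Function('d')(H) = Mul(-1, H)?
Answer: Rational(2887179157, 2) ≈ 1.4436e+9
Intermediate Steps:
Function('W')(b, F) = Mul(Rational(1, 4), Pow(Add(8, Mul(-1, F)), -1))
Function('h')(I, s) = Rational(1, 40) (Function('h')(I, s) = Mul(-1, Pow(Add(-32, Mul(4, -2)), -1)) = Mul(-1, Pow(Add(-32, -8), -1)) = Mul(-1, Pow(-40, -1)) = Mul(-1, Rational(-1, 40)) = Rational(1, 40))
Mul(Add(Function('h')(A, -167), 20523), Add(21750, 48590)) = Mul(Add(Rational(1, 40), 20523), Add(21750, 48590)) = Mul(Rational(820921, 40), 70340) = Rational(2887179157, 2)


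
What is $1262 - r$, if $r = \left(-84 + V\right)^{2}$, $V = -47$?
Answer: $-15899$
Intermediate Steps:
$r = 17161$ ($r = \left(-84 - 47\right)^{2} = \left(-131\right)^{2} = 17161$)
$1262 - r = 1262 - 17161 = -15899$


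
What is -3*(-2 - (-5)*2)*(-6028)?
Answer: 144672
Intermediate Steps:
-3*(-2 - (-5)*2)*(-6028) = -3*(-2 - 5*(-2))*(-6028) = -3*(-2 + 10)*(-6028) = -3*8*(-6028) = -24*(-6028) = 144672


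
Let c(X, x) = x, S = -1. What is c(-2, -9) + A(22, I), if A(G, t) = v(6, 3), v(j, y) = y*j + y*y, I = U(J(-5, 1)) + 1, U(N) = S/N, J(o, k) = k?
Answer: 18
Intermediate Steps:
U(N) = -1/N
I = 0 (I = -1/1 + 1 = -1*1 + 1 = -1 + 1 = 0)
v(j, y) = y² + j*y (v(j, y) = j*y + y² = y² + j*y)
A(G, t) = 27 (A(G, t) = 3*(6 + 3) = 3*9 = 27)
c(-2, -9) + A(22, I) = -9 + 27 = 18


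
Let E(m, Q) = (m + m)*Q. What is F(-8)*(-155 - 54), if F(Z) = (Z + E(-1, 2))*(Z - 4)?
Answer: -30096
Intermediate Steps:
E(m, Q) = 2*Q*m (E(m, Q) = (2*m)*Q = 2*Q*m)
F(Z) = (-4 + Z)² (F(Z) = (Z + 2*2*(-1))*(Z - 4) = (Z - 4)*(-4 + Z) = (-4 + Z)*(-4 + Z) = (-4 + Z)²)
F(-8)*(-155 - 54) = (16 + (-8)² - 8*(-8))*(-155 - 54) = (16 + 64 + 64)*(-209) = 144*(-209) = -30096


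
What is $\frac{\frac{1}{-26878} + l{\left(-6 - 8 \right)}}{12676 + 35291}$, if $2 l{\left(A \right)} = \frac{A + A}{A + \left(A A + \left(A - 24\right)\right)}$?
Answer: $- \frac{94109}{46413252936} \approx -2.0276 \cdot 10^{-6}$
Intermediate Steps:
$l{\left(A \right)} = \frac{A}{-24 + A^{2} + 2 A}$ ($l{\left(A \right)} = \frac{\left(A + A\right) \frac{1}{A + \left(A A + \left(A - 24\right)\right)}}{2} = \frac{2 A \frac{1}{A + \left(A^{2} + \left(-24 + A\right)\right)}}{2} = \frac{2 A \frac{1}{A + \left(-24 + A + A^{2}\right)}}{2} = \frac{2 A \frac{1}{-24 + A^{2} + 2 A}}{2} = \frac{A}{-24 + A^{2} + 2 A}$)
$\frac{\frac{1}{-26878} + l{\left(-6 - 8 \right)}}{12676 + 35291} = \frac{\frac{1}{-26878} + \frac{-6 - 8}{-24 + \left(-6 - 8\right)^{2} + 2 \left(-6 - 8\right)}}{12676 + 35291} = \frac{- \frac{1}{26878} + \frac{-6 - 8}{-24 + \left(-6 - 8\right)^{2} + 2 \left(-6 - 8\right)}}{47967} = \left(- \frac{1}{26878} - \frac{14}{-24 + \left(-14\right)^{2} + 2 \left(-14\right)}\right) \frac{1}{47967} = \left(- \frac{1}{26878} - \frac{14}{-24 + 196 - 28}\right) \frac{1}{47967} = \left(- \frac{1}{26878} - \frac{14}{144}\right) \frac{1}{47967} = \left(- \frac{1}{26878} - \frac{7}{72}\right) \frac{1}{47967} = \left(- \frac{94109}{967608}\right) \frac{1}{47967} = - \frac{94109}{46413252936}$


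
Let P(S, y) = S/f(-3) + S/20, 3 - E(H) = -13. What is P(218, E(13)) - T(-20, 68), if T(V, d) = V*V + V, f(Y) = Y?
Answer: -13253/30 ≈ -441.77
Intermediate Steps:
E(H) = 16 (E(H) = 3 - 1*(-13) = 3 + 13 = 16)
P(S, y) = -17*S/60 (P(S, y) = S/(-3) + S/20 = S*(-⅓) + S*(1/20) = -S/3 + S/20 = -17*S/60)
T(V, d) = V + V² (T(V, d) = V² + V = V + V²)
P(218, E(13)) - T(-20, 68) = -17/60*218 - (-20)*(1 - 20) = -1853/30 - (-20)*(-19) = -1853/30 - 1*380 = -1853/30 - 380 = -13253/30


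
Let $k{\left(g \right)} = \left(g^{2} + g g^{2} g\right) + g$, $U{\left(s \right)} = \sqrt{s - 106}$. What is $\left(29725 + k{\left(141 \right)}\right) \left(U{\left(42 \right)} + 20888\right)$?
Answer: $8257108030304 + 3162431264 i \approx 8.2571 \cdot 10^{12} + 3.1624 \cdot 10^{9} i$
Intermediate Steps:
$U{\left(s \right)} = \sqrt{-106 + s}$
$k{\left(g \right)} = g + g^{2} + g^{4}$ ($k{\left(g \right)} = \left(g^{2} + g^{3} g\right) + g = \left(g^{2} + g^{4}\right) + g = g + g^{2} + g^{4}$)
$\left(29725 + k{\left(141 \right)}\right) \left(U{\left(42 \right)} + 20888\right) = \left(29725 + 141 \left(1 + 141 + 141^{3}\right)\right) \left(\sqrt{-106 + 42} + 20888\right) = \left(29725 + 141 \left(1 + 141 + 2803221\right)\right) \left(\sqrt{-64} + 20888\right) = \left(29725 + 141 \cdot 2803363\right) \left(8 i + 20888\right) = \left(29725 + 395274183\right) \left(20888 + 8 i\right) = 395303908 \left(20888 + 8 i\right) = 8257108030304 + 3162431264 i$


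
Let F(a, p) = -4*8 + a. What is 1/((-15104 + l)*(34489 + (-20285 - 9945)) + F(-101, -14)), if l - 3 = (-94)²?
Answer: -1/26682768 ≈ -3.7477e-8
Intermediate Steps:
l = 8839 (l = 3 + (-94)² = 3 + 8836 = 8839)
F(a, p) = -32 + a
1/((-15104 + l)*(34489 + (-20285 - 9945)) + F(-101, -14)) = 1/((-15104 + 8839)*(34489 + (-20285 - 9945)) + (-32 - 101)) = 1/(-6265*(34489 - 30230) - 133) = 1/(-6265*4259 - 133) = 1/(-26682635 - 133) = 1/(-26682768) = -1/26682768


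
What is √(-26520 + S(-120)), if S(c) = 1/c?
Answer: I*√95472030/60 ≈ 162.85*I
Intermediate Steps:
√(-26520 + S(-120)) = √(-26520 + 1/(-120)) = √(-26520 - 1/120) = √(-3182401/120) = I*√95472030/60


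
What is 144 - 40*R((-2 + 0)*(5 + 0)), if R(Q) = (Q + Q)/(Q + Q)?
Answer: 104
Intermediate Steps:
R(Q) = 1 (R(Q) = (2*Q)/((2*Q)) = (2*Q)*(1/(2*Q)) = 1)
144 - 40*R((-2 + 0)*(5 + 0)) = 144 - 40*1 = 144 - 40 = 104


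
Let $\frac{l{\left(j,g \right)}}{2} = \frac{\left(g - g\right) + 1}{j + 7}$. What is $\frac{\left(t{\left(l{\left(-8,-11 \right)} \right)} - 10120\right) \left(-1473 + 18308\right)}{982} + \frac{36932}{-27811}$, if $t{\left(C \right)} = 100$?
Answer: $- \frac{335098720066}{1950743} \approx -1.7178 \cdot 10^{5}$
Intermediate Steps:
$l{\left(j,g \right)} = \frac{2}{7 + j}$ ($l{\left(j,g \right)} = 2 \frac{\left(g - g\right) + 1}{j + 7} = 2 \frac{0 + 1}{7 + j} = 2 \cdot 1 \frac{1}{7 + j} = \frac{2}{7 + j}$)
$\frac{\left(t{\left(l{\left(-8,-11 \right)} \right)} - 10120\right) \left(-1473 + 18308\right)}{982} + \frac{36932}{-27811} = \frac{\left(100 - 10120\right) \left(-1473 + 18308\right)}{982} + \frac{36932}{-27811} = \left(-10020\right) 16835 \cdot \frac{1}{982} + 36932 \left(- \frac{1}{27811}\right) = \left(-168686700\right) \frac{1}{982} - \frac{5276}{3973} = - \frac{84343350}{491} - \frac{5276}{3973} = - \frac{335098720066}{1950743}$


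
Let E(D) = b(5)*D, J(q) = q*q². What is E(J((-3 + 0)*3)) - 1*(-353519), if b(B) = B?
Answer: 349874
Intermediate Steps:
J(q) = q³
E(D) = 5*D
E(J((-3 + 0)*3)) - 1*(-353519) = 5*((-3 + 0)*3)³ - 1*(-353519) = 5*(-3*3)³ + 353519 = 5*(-9)³ + 353519 = 5*(-729) + 353519 = -3645 + 353519 = 349874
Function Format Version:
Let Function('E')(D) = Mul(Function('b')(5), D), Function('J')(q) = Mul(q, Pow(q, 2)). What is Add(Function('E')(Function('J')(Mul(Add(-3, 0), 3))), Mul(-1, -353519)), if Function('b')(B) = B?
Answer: 349874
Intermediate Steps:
Function('J')(q) = Pow(q, 3)
Function('E')(D) = Mul(5, D)
Add(Function('E')(Function('J')(Mul(Add(-3, 0), 3))), Mul(-1, -353519)) = Add(Mul(5, Pow(Mul(Add(-3, 0), 3), 3)), Mul(-1, -353519)) = Add(Mul(5, Pow(Mul(-3, 3), 3)), 353519) = Add(Mul(5, Pow(-9, 3)), 353519) = Add(Mul(5, -729), 353519) = Add(-3645, 353519) = 349874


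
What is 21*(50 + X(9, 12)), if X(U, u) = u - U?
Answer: 1113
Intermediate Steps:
21*(50 + X(9, 12)) = 21*(50 + (12 - 1*9)) = 21*(50 + (12 - 9)) = 21*(50 + 3) = 21*53 = 1113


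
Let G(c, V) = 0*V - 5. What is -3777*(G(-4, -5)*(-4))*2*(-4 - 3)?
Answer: 1057560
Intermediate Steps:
G(c, V) = -5 (G(c, V) = 0 - 5 = -5)
-3777*(G(-4, -5)*(-4))*2*(-4 - 3) = -3777*-5*(-4)*2*(-4 - 3) = -3777*20*2*(-7) = -151080*(-7) = -3777*(-280) = 1057560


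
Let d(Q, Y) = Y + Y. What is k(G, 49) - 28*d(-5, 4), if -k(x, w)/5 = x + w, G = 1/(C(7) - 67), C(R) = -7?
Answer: -34701/74 ≈ -468.93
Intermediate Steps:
d(Q, Y) = 2*Y
G = -1/74 (G = 1/(-7 - 67) = 1/(-74) = -1/74 ≈ -0.013514)
k(x, w) = -5*w - 5*x (k(x, w) = -5*(x + w) = -5*(w + x) = -5*w - 5*x)
k(G, 49) - 28*d(-5, 4) = (-5*49 - 5*(-1/74)) - 56*4 = (-245 + 5/74) - 28*8 = -18125/74 - 224 = -34701/74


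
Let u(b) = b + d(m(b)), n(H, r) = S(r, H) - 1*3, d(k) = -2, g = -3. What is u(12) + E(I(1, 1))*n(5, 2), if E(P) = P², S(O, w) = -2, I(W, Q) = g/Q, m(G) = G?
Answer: -35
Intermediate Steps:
I(W, Q) = -3/Q
n(H, r) = -5 (n(H, r) = -2 - 1*3 = -2 - 3 = -5)
u(b) = -2 + b (u(b) = b - 2 = -2 + b)
u(12) + E(I(1, 1))*n(5, 2) = (-2 + 12) + (-3/1)²*(-5) = 10 + (-3*1)²*(-5) = 10 + (-3)²*(-5) = 10 + 9*(-5) = 10 - 45 = -35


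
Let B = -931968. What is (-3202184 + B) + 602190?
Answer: -3531962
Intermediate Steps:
(-3202184 + B) + 602190 = (-3202184 - 931968) + 602190 = -4134152 + 602190 = -3531962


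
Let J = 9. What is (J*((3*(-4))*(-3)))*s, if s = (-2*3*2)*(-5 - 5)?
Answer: 38880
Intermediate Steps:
s = 120 (s = -6*2*(-10) = -12*(-10) = 120)
(J*((3*(-4))*(-3)))*s = (9*((3*(-4))*(-3)))*120 = (9*(-12*(-3)))*120 = (9*36)*120 = 324*120 = 38880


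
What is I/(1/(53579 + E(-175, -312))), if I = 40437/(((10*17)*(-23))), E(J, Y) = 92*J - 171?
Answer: -754311798/1955 ≈ -3.8584e+5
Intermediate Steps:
E(J, Y) = -171 + 92*J
I = -40437/3910 (I = 40437/((170*(-23))) = 40437/(-3910) = 40437*(-1/3910) = -40437/3910 ≈ -10.342)
I/(1/(53579 + E(-175, -312))) = -(1079829648/1955 - 2830590/17) = -40437/(3910*(1/(53579 + (-171 - 16100)))) = -40437/(3910*(1/(53579 - 16271))) = -40437/(3910*(1/37308)) = -40437/(3910*1/37308) = -40437/3910*37308 = -754311798/1955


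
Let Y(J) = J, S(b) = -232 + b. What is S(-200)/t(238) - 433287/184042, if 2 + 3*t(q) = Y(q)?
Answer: -85193541/10858478 ≈ -7.8458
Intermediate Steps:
t(q) = -⅔ + q/3
S(-200)/t(238) - 433287/184042 = (-232 - 200)/(-⅔ + (⅓)*238) - 433287/184042 = -432/(-⅔ + 238/3) - 433287*1/184042 = -432/236/3 - 433287/184042 = -432*3/236 - 433287/184042 = -324/59 - 433287/184042 = -85193541/10858478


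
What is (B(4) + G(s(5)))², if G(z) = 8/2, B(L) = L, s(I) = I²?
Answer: 64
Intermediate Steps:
G(z) = 4 (G(z) = 8*(½) = 4)
(B(4) + G(s(5)))² = (4 + 4)² = 8² = 64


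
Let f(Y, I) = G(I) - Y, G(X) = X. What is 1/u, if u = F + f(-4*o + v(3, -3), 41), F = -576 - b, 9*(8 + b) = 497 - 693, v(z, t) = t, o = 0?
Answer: -9/4520 ≈ -0.0019911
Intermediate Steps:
b = -268/9 (b = -8 + (497 - 693)/9 = -8 + (⅑)*(-196) = -8 - 196/9 = -268/9 ≈ -29.778)
f(Y, I) = I - Y
F = -4916/9 (F = -576 - 1*(-268/9) = -576 + 268/9 = -4916/9 ≈ -546.22)
u = -4520/9 (u = -4916/9 + (41 - (-4*0 - 3)) = -4916/9 + (41 - (0 - 3)) = -4916/9 + (41 - 1*(-3)) = -4916/9 + (41 + 3) = -4916/9 + 44 = -4520/9 ≈ -502.22)
1/u = 1/(-4520/9) = -9/4520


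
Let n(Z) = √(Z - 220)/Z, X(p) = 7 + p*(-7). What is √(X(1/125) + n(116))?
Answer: √(14599760 + 36250*I*√26)/1450 ≈ 2.6352 + 0.016681*I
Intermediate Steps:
X(p) = 7 - 7*p
n(Z) = √(-220 + Z)/Z
√(X(1/125) + n(116)) = √((7 - 7/125) + √(-220 + 116)/116) = √((7 - 7*1/125) + √(-104)/116) = √((7 - 7/125) + (2*I*√26)/116) = √(868/125 + I*√26/58)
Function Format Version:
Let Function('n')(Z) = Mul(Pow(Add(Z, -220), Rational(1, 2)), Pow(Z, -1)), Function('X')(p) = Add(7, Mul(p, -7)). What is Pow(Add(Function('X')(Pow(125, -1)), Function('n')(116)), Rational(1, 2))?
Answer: Mul(Rational(1, 1450), Pow(Add(14599760, Mul(36250, I, Pow(26, Rational(1, 2)))), Rational(1, 2))) ≈ Add(2.6352, Mul(0.016681, I))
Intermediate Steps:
Function('X')(p) = Add(7, Mul(-7, p))
Function('n')(Z) = Mul(Pow(Z, -1), Pow(Add(-220, Z), Rational(1, 2))) (Function('n')(Z) = Mul(Pow(Add(-220, Z), Rational(1, 2)), Pow(Z, -1)) = Mul(Pow(Z, -1), Pow(Add(-220, Z), Rational(1, 2))))
Pow(Add(Function('X')(Pow(125, -1)), Function('n')(116)), Rational(1, 2)) = Pow(Add(Add(7, Mul(-7, Pow(125, -1))), Mul(Pow(116, -1), Pow(Add(-220, 116), Rational(1, 2)))), Rational(1, 2)) = Pow(Add(Add(7, Mul(-7, Rational(1, 125))), Mul(Rational(1, 116), Pow(-104, Rational(1, 2)))), Rational(1, 2)) = Pow(Add(Add(7, Rational(-7, 125)), Mul(Rational(1, 116), Mul(2, I, Pow(26, Rational(1, 2))))), Rational(1, 2)) = Pow(Add(Rational(868, 125), Mul(Rational(1, 58), I, Pow(26, Rational(1, 2)))), Rational(1, 2))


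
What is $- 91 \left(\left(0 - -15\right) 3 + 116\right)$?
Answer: $-14651$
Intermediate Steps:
$- 91 \left(\left(0 - -15\right) 3 + 116\right) = - 91 \left(\left(0 + 15\right) 3 + 116\right) = - 91 \left(15 \cdot 3 + 116\right) = - 91 \left(45 + 116\right) = \left(-91\right) 161 = -14651$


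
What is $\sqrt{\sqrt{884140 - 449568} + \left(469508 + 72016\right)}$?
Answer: $\sqrt{541524 + 2 \sqrt{108643}} \approx 736.33$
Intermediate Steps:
$\sqrt{\sqrt{884140 - 449568} + \left(469508 + 72016\right)} = \sqrt{\sqrt{884140 - 449568} + 541524} = \sqrt{\sqrt{434572} + 541524} = \sqrt{2 \sqrt{108643} + 541524} = \sqrt{541524 + 2 \sqrt{108643}}$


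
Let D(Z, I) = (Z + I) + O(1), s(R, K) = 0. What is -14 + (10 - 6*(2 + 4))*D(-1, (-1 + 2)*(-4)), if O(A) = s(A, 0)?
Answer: 116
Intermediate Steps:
O(A) = 0
D(Z, I) = I + Z (D(Z, I) = (Z + I) + 0 = (I + Z) + 0 = I + Z)
-14 + (10 - 6*(2 + 4))*D(-1, (-1 + 2)*(-4)) = -14 + (10 - 6*(2 + 4))*((-1 + 2)*(-4) - 1) = -14 + (10 - 6*6)*(1*(-4) - 1) = -14 + (10 - 1*36)*(-4 - 1) = -14 + (10 - 36)*(-5) = -14 - 26*(-5) = -14 + 130 = 116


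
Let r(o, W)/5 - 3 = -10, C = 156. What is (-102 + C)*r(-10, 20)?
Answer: -1890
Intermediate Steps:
r(o, W) = -35 (r(o, W) = 15 + 5*(-10) = 15 - 50 = -35)
(-102 + C)*r(-10, 20) = (-102 + 156)*(-35) = 54*(-35) = -1890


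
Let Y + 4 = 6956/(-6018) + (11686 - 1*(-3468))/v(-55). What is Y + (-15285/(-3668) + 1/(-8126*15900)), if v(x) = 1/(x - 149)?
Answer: -21609906054566783753/6990291550200 ≈ -3.0914e+6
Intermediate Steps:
v(x) = 1/(-149 + x)
Y = -9302086258/3009 (Y = -4 + (6956/(-6018) + (11686 - 1*(-3468))/(1/(-149 - 55))) = -4 + (6956*(-1/6018) + (11686 + 3468)/(1/(-204))) = -4 + (-3478/3009 + 15154/(-1/204)) = -4 + (-3478/3009 + 15154*(-204)) = -4 + (-3478/3009 - 3091416) = -4 - 9302074222/3009 = -9302086258/3009 ≈ -3.0914e+6)
Y + (-15285/(-3668) + 1/(-8126*15900)) = -9302086258/3009 + (-15285/(-3668) + 1/(-8126*15900)) = -9302086258/3009 + (-15285*(-1/3668) - 1/8126*1/15900) = -9302086258/3009 + (15285/3668 - 1/129203400) = -9302086258/3009 + 493718491333/118479517800 = -21609906054566783753/6990291550200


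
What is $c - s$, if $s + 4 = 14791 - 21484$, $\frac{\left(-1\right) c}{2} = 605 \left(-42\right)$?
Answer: $57517$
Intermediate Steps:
$c = 50820$ ($c = - 2 \cdot 605 \left(-42\right) = \left(-2\right) \left(-25410\right) = 50820$)
$s = -6697$ ($s = -4 + \left(14791 - 21484\right) = -4 - 6693 = -6697$)
$c - s = 50820 - -6697 = 50820 + 6697 = 57517$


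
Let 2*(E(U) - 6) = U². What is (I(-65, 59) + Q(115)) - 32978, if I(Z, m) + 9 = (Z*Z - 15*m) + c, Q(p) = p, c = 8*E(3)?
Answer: -29448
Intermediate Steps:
E(U) = 6 + U²/2
c = 84 (c = 8*(6 + (½)*3²) = 8*(6 + (½)*9) = 8*(6 + 9/2) = 8*(21/2) = 84)
I(Z, m) = 75 + Z² - 15*m (I(Z, m) = -9 + ((Z*Z - 15*m) + 84) = -9 + ((Z² - 15*m) + 84) = -9 + (84 + Z² - 15*m) = 75 + Z² - 15*m)
(I(-65, 59) + Q(115)) - 32978 = ((75 + (-65)² - 15*59) + 115) - 32978 = ((75 + 4225 - 885) + 115) - 32978 = (3415 + 115) - 32978 = 3530 - 32978 = -29448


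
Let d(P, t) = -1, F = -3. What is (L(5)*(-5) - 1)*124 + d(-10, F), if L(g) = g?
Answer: -3225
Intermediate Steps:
(L(5)*(-5) - 1)*124 + d(-10, F) = (5*(-5) - 1)*124 - 1 = (-25 - 1)*124 - 1 = -26*124 - 1 = -3224 - 1 = -3225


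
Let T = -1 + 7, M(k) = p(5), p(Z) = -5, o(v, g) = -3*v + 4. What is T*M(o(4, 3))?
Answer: -30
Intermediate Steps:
o(v, g) = 4 - 3*v
M(k) = -5
T = 6
T*M(o(4, 3)) = 6*(-5) = -30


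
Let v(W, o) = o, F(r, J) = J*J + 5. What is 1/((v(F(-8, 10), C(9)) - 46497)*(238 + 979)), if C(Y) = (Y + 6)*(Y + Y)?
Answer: -1/56258259 ≈ -1.7775e-8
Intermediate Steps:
C(Y) = 2*Y*(6 + Y) (C(Y) = (6 + Y)*(2*Y) = 2*Y*(6 + Y))
F(r, J) = 5 + J² (F(r, J) = J² + 5 = 5 + J²)
1/((v(F(-8, 10), C(9)) - 46497)*(238 + 979)) = 1/((2*9*(6 + 9) - 46497)*(238 + 979)) = 1/((2*9*15 - 46497)*1217) = 1/((270 - 46497)*1217) = 1/(-46227*1217) = 1/(-56258259) = -1/56258259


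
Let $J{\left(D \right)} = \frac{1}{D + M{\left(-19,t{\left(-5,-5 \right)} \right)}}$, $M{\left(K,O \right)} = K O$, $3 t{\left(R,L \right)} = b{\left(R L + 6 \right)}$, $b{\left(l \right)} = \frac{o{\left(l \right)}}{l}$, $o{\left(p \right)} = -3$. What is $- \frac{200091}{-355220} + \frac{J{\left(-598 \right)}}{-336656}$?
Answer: $\frac{311868461566511}{553657655465520} \approx 0.56329$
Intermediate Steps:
$b{\left(l \right)} = - \frac{3}{l}$
$t{\left(R,L \right)} = - \frac{1}{6 + L R}$ ($t{\left(R,L \right)} = \frac{\left(-3\right) \frac{1}{R L + 6}}{3} = \frac{\left(-3\right) \frac{1}{L R + 6}}{3} = \frac{\left(-3\right) \frac{1}{6 + L R}}{3} = - \frac{1}{6 + L R}$)
$J{\left(D \right)} = \frac{1}{\frac{19}{31} + D}$ ($J{\left(D \right)} = \frac{1}{D - 19 \left(- \frac{1}{6 - -25}\right)} = \frac{1}{D - 19 \left(- \frac{1}{6 + 25}\right)} = \frac{1}{D - 19 \left(- \frac{1}{31}\right)} = \frac{1}{D - 19 \left(\left(-1\right) \frac{1}{31}\right)} = \frac{1}{D - - \frac{19}{31}} = \frac{1}{D + \frac{19}{31}} = \frac{1}{\frac{19}{31} + D}$)
$- \frac{200091}{-355220} + \frac{J{\left(-598 \right)}}{-336656} = - \frac{200091}{-355220} + \frac{31 \frac{1}{19 + 31 \left(-598\right)}}{-336656} = \left(-200091\right) \left(- \frac{1}{355220}\right) + \frac{31}{19 - 18538} \left(- \frac{1}{336656}\right) = \frac{200091}{355220} + \frac{31}{-18519} \left(- \frac{1}{336656}\right) = \frac{200091}{355220} + 31 \left(- \frac{1}{18519}\right) \left(- \frac{1}{336656}\right) = \frac{200091}{355220} - - \frac{31}{6234532464} = \frac{200091}{355220} + \frac{31}{6234532464} = \frac{311868461566511}{553657655465520}$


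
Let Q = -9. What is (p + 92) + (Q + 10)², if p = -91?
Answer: 2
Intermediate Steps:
(p + 92) + (Q + 10)² = (-91 + 92) + (-9 + 10)² = 1 + 1² = 1 + 1 = 2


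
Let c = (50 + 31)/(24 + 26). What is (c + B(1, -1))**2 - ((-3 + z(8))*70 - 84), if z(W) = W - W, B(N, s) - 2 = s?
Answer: 752161/2500 ≈ 300.86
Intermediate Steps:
B(N, s) = 2 + s
z(W) = 0
c = 81/50 ≈ 1.6200
(c + B(1, -1))**2 - ((-3 + z(8))*70 - 84) = (81/50 + (2 - 1))**2 - ((-3 + 0)*70 - 84) = (81/50 + 1)**2 - (-3*70 - 84) = (131/50)**2 - (-210 - 84) = 17161/2500 - 1*(-294) = 17161/2500 + 294 = 752161/2500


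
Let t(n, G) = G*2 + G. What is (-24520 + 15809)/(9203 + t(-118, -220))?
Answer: -8711/8543 ≈ -1.0197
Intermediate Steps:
t(n, G) = 3*G (t(n, G) = 2*G + G = 3*G)
(-24520 + 15809)/(9203 + t(-118, -220)) = (-24520 + 15809)/(9203 + 3*(-220)) = -8711/(9203 - 660) = -8711/8543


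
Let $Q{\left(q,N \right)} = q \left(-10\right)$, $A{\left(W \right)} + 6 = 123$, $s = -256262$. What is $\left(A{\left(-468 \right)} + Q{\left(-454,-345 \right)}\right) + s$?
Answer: $-251605$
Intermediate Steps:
$A{\left(W \right)} = 117$ ($A{\left(W \right)} = -6 + 123 = 117$)
$Q{\left(q,N \right)} = - 10 q$
$\left(A{\left(-468 \right)} + Q{\left(-454,-345 \right)}\right) + s = \left(117 - -4540\right) - 256262 = \left(117 + 4540\right) - 256262 = 4657 - 256262 = -251605$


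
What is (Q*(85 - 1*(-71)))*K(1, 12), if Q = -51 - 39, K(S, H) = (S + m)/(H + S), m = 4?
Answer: -5400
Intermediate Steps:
K(S, H) = (4 + S)/(H + S) (K(S, H) = (S + 4)/(H + S) = (4 + S)/(H + S))
Q = -90
(Q*(85 - 1*(-71)))*K(1, 12) = (-90*(85 - 1*(-71)))*((4 + 1)/(12 + 1)) = (-90*(85 + 71))*(5/13) = (-90*156)*((1/13)*5) = -14040*5/13 = -5400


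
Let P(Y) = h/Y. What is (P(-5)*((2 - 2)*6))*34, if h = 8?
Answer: 0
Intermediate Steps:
P(Y) = 8/Y
(P(-5)*((2 - 2)*6))*34 = ((8/(-5))*((2 - 2)*6))*34 = ((8*(-1/5))*(0*6))*34 = -8/5*0*34 = 0*34 = 0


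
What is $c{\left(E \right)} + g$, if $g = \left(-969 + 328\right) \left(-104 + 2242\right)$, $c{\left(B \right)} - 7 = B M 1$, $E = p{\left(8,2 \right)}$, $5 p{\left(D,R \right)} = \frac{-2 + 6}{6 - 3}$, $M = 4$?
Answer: $- \frac{20556749}{15} \approx -1.3705 \cdot 10^{6}$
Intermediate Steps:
$p{\left(D,R \right)} = \frac{4}{15}$ ($p{\left(D,R \right)} = \frac{\left(-2 + 6\right) \frac{1}{6 - 3}}{5} = \frac{4 \cdot \frac{1}{3}}{5} = \frac{1}{5} \cdot \frac{4}{3} = \frac{4}{15}$)
$E = \frac{4}{15} \approx 0.26667$
$c{\left(B \right)} = 7 + 4 B$ ($c{\left(B \right)} = 7 + B 4 \cdot 1 = 7 + 4 B 1 = 7 + 4 B$)
$g = -1370458$ ($g = \left(-641\right) 2138 = -1370458$)
$c{\left(E \right)} + g = \left(7 + 4 \cdot \frac{4}{15}\right) - 1370458 = \left(7 + \frac{16}{15}\right) - 1370458 = \frac{121}{15} - 1370458 = - \frac{20556749}{15}$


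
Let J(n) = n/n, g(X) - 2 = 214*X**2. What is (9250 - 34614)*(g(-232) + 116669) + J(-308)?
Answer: -295110317547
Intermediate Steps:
g(X) = 2 + 214*X**2
J(n) = 1
(9250 - 34614)*(g(-232) + 116669) + J(-308) = (9250 - 34614)*((2 + 214*(-232)**2) + 116669) + 1 = -25364*((2 + 214*53824) + 116669) + 1 = -25364*((2 + 11518336) + 116669) + 1 = -25364*(11518338 + 116669) + 1 = -25364*11635007 + 1 = -295110317548 + 1 = -295110317547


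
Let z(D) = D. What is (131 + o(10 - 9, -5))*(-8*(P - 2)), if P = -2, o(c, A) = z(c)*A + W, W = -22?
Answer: 3328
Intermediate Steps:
o(c, A) = -22 + A*c (o(c, A) = c*A - 22 = A*c - 22 = -22 + A*c)
(131 + o(10 - 9, -5))*(-8*(P - 2)) = (131 + (-22 - 5*(10 - 9)))*(-8*(-2 - 2)) = (131 + (-22 - 5*1))*(-8*(-4)) = (131 + (-22 - 5))*32 = (131 - 27)*32 = 104*32 = 3328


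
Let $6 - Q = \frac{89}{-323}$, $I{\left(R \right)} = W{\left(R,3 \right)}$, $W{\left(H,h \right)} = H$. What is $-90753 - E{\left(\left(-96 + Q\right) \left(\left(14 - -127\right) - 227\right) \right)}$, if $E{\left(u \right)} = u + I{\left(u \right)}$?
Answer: $- \frac{34297951}{323} \approx -1.0619 \cdot 10^{5}$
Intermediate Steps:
$I{\left(R \right)} = R$
$Q = \frac{2027}{323}$ ($Q = 6 - \frac{89}{-323} = 6 - 89 \left(- \frac{1}{323}\right) = 6 - - \frac{89}{323} = 6 + \frac{89}{323} = \frac{2027}{323} \approx 6.2755$)
$E{\left(u \right)} = 2 u$ ($E{\left(u \right)} = u + u = 2 u$)
$-90753 - E{\left(\left(-96 + Q\right) \left(\left(14 - -127\right) - 227\right) \right)} = -90753 - 2 \left(-96 + \frac{2027}{323}\right) \left(\left(14 - -127\right) - 227\right) = -90753 - 2 \left(- \frac{28981 \left(\left(14 + 127\right) - 227\right)}{323}\right) = -90753 - 2 \left(- \frac{28981 \left(141 - 227\right)}{323}\right) = -90753 - 2 \left(\left(- \frac{28981}{323}\right) \left(-86\right)\right) = -90753 - 2 \cdot \frac{2492366}{323} = -90753 - \frac{4984732}{323} = - \frac{34297951}{323}$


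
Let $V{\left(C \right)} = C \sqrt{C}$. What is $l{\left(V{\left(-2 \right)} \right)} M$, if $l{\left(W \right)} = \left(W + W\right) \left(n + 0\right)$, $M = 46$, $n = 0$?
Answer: $0$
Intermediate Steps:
$V{\left(C \right)} = C^{\frac{3}{2}}$
$l{\left(W \right)} = 0$ ($l{\left(W \right)} = \left(W + W\right) \left(0 + 0\right) = 2 W 0 = 0$)
$l{\left(V{\left(-2 \right)} \right)} M = 0 \cdot 46 = 0$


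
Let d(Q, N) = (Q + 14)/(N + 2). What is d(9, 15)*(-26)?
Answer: -598/17 ≈ -35.176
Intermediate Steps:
d(Q, N) = (14 + Q)/(2 + N)
d(9, 15)*(-26) = ((14 + 9)/(2 + 15))*(-26) = (23/17)*(-26) = -598/17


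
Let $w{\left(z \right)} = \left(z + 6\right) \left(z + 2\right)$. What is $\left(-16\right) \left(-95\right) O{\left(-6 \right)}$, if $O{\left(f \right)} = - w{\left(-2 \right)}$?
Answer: $0$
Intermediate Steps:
$w{\left(z \right)} = \left(2 + z\right) \left(6 + z\right)$ ($w{\left(z \right)} = \left(6 + z\right) \left(2 + z\right) = \left(2 + z\right) \left(6 + z\right)$)
$O{\left(f \right)} = 0$ ($O{\left(f \right)} = - (12 + \left(-2\right)^{2} + 8 \left(-2\right)) = - (12 + 4 - 16) = \left(-1\right) 0 = 0$)
$\left(-16\right) \left(-95\right) O{\left(-6 \right)} = \left(-16\right) \left(-95\right) 0 = 1520 \cdot 0 = 0$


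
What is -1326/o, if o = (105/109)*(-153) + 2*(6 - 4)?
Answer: 144534/15629 ≈ 9.2478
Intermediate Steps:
o = -15629/109 (o = (105*(1/109))*(-153) + 2*2 = (105/109)*(-153) + 4 = -16065/109 + 4 = -15629/109 ≈ -143.39)
-1326/o = -1326/(-15629/109) = -1326*(-109/15629) = 144534/15629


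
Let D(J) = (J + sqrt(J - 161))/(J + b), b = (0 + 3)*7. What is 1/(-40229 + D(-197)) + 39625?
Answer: 1986318635851753543/50127915131807 + 176*I*sqrt(358)/50127915131807 ≈ 39625.0 + 6.6432e-11*I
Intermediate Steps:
b = 21 (b = 3*7 = 21)
D(J) = (J + sqrt(-161 + J))/(21 + J) (D(J) = (J + sqrt(J - 161))/(J + 21) = (J + sqrt(-161 + J))/(21 + J))
1/(-40229 + D(-197)) + 39625 = 1/(-40229 + (-197 + sqrt(-161 - 197))/(21 - 197)) + 39625 = 1/(-40229 + (-197 + sqrt(-358))/(-176)) + 39625 = 1/(-40229 - (-197 + I*sqrt(358))/176) + 39625 = 1/(-40229 + (197/176 - I*sqrt(358)/176)) + 39625 = 1/(-7080107/176 - I*sqrt(358)/176) + 39625 = 39625 + 1/(-7080107/176 - I*sqrt(358)/176)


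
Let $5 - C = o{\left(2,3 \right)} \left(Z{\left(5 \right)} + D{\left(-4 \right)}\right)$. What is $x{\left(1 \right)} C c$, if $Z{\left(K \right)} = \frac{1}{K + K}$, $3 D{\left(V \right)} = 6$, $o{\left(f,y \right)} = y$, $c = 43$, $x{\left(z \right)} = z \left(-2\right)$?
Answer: $\frac{559}{5} \approx 111.8$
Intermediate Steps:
$x{\left(z \right)} = - 2 z$
$D{\left(V \right)} = 2$ ($D{\left(V \right)} = \frac{1}{3} \cdot 6 = 2$)
$Z{\left(K \right)} = \frac{1}{2 K}$
$C = - \frac{13}{10}$ ($C = 5 - 3 \left(\frac{1}{2 \cdot 5} + 2\right) = 5 - 3 \left(\frac{1}{2} \cdot \frac{1}{5} + 2\right) = 5 - 3 \left(\frac{1}{10} + 2\right) = 5 - 3 \cdot \frac{21}{10} = 5 - \frac{63}{10} = - \frac{13}{10} \approx -1.3$)
$x{\left(1 \right)} C c = \left(-2\right) 1 \left(- \frac{13}{10}\right) 43 = \left(-2\right) \left(- \frac{13}{10}\right) 43 = \frac{13}{5} \cdot 43 = \frac{559}{5}$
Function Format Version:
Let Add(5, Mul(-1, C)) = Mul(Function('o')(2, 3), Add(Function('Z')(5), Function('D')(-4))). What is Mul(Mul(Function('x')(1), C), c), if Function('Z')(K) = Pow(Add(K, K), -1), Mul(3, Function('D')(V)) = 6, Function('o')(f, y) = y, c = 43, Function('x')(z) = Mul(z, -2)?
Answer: Rational(559, 5) ≈ 111.80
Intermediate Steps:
Function('x')(z) = Mul(-2, z)
Function('D')(V) = 2 (Function('D')(V) = Mul(Rational(1, 3), 6) = 2)
Function('Z')(K) = Mul(Rational(1, 2), Pow(K, -1)) (Function('Z')(K) = Pow(Mul(2, K), -1) = Mul(Rational(1, 2), Pow(K, -1)))
C = Rational(-13, 10) (C = Add(5, Mul(-1, Mul(3, Add(Mul(Rational(1, 2), Pow(5, -1)), 2)))) = Add(5, Mul(-1, Mul(3, Add(Mul(Rational(1, 2), Rational(1, 5)), 2)))) = Add(5, Mul(-1, Mul(3, Add(Rational(1, 10), 2)))) = Add(5, Mul(-1, Mul(3, Rational(21, 10)))) = Add(5, Mul(-1, Rational(63, 10))) = Add(5, Rational(-63, 10)) = Rational(-13, 10) ≈ -1.3000)
Mul(Mul(Function('x')(1), C), c) = Mul(Mul(Mul(-2, 1), Rational(-13, 10)), 43) = Mul(Mul(-2, Rational(-13, 10)), 43) = Mul(Rational(13, 5), 43) = Rational(559, 5)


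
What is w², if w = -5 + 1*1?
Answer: 16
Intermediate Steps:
w = -4 (w = -5 + 1 = -4)
w² = (-4)² = 16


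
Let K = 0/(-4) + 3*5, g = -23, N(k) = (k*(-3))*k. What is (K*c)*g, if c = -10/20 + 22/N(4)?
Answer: 2645/8 ≈ 330.63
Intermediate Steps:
N(k) = -3*k² (N(k) = (-3*k)*k = -3*k²)
c = -23/24 (c = -10/20 + 22/((-3*4²)) = -10*1/20 + 22/((-3*16)) = -½ + 22/(-48) = -½ + 22*(-1/48) = -½ - 11/24 = -23/24 ≈ -0.95833)
K = 15 (K = 0*(-¼) + 15 = 0 + 15 = 15)
(K*c)*g = (15*(-23/24))*(-23) = -115/8*(-23) = 2645/8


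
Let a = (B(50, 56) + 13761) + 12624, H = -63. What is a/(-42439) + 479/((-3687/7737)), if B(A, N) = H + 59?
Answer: -45735884/45473 ≈ -1005.8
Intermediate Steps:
B(A, N) = -4 (B(A, N) = -63 + 59 = -4)
a = 26381 (a = (-4 + 13761) + 12624 = 13757 + 12624 = 26381)
a/(-42439) + 479/((-3687/7737)) = 26381/(-42439) + 479/((-3687/7737)) = 26381*(-1/42439) + 479/((-3687*1/7737)) = -23/37 + 479/(-1229/2579) = -23/37 + 479*(-2579/1229) = -23/37 - 1235341/1229 = -45735884/45473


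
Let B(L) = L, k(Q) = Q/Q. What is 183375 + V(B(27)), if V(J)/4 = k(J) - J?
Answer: 183271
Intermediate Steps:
k(Q) = 1
V(J) = 4 - 4*J (V(J) = 4*(1 - J) = 4 - 4*J)
183375 + V(B(27)) = 183375 + (4 - 4*27) = 183375 + (4 - 108) = 183375 - 104 = 183271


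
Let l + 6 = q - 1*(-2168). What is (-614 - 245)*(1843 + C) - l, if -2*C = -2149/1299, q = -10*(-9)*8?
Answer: -4122323353/2598 ≈ -1.5867e+6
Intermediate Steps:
q = 720 (q = 90*8 = 720)
C = 2149/2598 (C = -(-2149)/(2*1299) = -1/2*(-2149/1299) = 2149/2598 ≈ 0.82718)
l = 2882 (l = -6 + (720 - 1*(-2168)) = -6 + (720 + 2168) = -6 + 2888 = 2882)
(-614 - 245)*(1843 + C) - l = (-614 - 245)*(1843 + 2149/2598) - 1*2882 = -859*4790263/2598 - 2882 = -4114835917/2598 - 2882 = -4122323353/2598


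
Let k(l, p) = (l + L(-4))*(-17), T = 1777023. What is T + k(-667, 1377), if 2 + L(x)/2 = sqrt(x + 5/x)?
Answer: 1788430 - 17*I*sqrt(21) ≈ 1.7884e+6 - 77.904*I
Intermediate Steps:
L(x) = -4 + 2*sqrt(x + 5/x)
k(l, p) = 68 - 17*l - 17*I*sqrt(21) (k(l, p) = (l + (-4 + 2*sqrt(-4 + 5/(-4))))*(-17) = (l + (-4 + 2*sqrt(-4 + 5*(-1/4))))*(-17) = (l + (-4 + 2*sqrt(-4 - 5/4)))*(-17) = (l + (-4 + 2*sqrt(-21/4)))*(-17) = (l + (-4 + 2*(I*sqrt(21)/2)))*(-17) = (l + (-4 + I*sqrt(21)))*(-17) = (-4 + l + I*sqrt(21))*(-17) = 68 - 17*l - 17*I*sqrt(21))
T + k(-667, 1377) = 1777023 + (68 - 17*(-667) - 17*I*sqrt(21)) = 1777023 + (68 + 11339 - 17*I*sqrt(21)) = 1777023 + (11407 - 17*I*sqrt(21)) = 1788430 - 17*I*sqrt(21)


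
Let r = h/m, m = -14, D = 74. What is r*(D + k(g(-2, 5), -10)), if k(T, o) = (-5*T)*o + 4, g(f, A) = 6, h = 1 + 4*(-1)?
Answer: 81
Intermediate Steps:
h = -3 (h = 1 - 4 = -3)
k(T, o) = 4 - 5*T*o (k(T, o) = -5*T*o + 4 = 4 - 5*T*o)
r = 3/14 (r = -3/(-14) = -3*(-1/14) = 3/14 ≈ 0.21429)
r*(D + k(g(-2, 5), -10)) = 3*(74 + (4 - 5*6*(-10)))/14 = 3*(74 + (4 + 300))/14 = 3*(74 + 304)/14 = (3/14)*378 = 81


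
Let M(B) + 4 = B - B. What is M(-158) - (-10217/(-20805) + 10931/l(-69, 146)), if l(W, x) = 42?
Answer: -77114603/291270 ≈ -264.75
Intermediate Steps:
M(B) = -4 (M(B) = -4 + (B - B) = -4 + 0 = -4)
M(-158) - (-10217/(-20805) + 10931/l(-69, 146)) = -4 - (-10217/(-20805) + 10931/42) = -4 - (-10217*(-1/20805) + 10931*(1/42)) = -4 - (10217/20805 + 10931/42) = -4 - 1*75949523/291270 = -4 - 75949523/291270 = -77114603/291270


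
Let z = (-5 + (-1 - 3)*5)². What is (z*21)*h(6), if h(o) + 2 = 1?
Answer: -13125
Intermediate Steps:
z = 625 (z = (-5 - 4*5)² = (-5 - 20)² = (-25)² = 625)
h(o) = -1 (h(o) = -2 + 1 = -1)
(z*21)*h(6) = (625*21)*(-1) = 13125*(-1) = -13125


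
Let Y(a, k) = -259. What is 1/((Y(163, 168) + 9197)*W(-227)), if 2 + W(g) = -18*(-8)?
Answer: 1/1269196 ≈ 7.8790e-7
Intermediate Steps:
W(g) = 142 (W(g) = -2 - 18*(-8) = -2 + 144 = 142)
1/((Y(163, 168) + 9197)*W(-227)) = 1/((-259 + 9197)*142) = (1/142)/8938 = (1/8938)*(1/142) = 1/1269196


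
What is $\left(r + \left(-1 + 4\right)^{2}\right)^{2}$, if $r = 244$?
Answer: $64009$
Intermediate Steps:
$\left(r + \left(-1 + 4\right)^{2}\right)^{2} = \left(244 + \left(-1 + 4\right)^{2}\right)^{2} = \left(244 + 3^{2}\right)^{2} = \left(244 + 9\right)^{2} = 253^{2} = 64009$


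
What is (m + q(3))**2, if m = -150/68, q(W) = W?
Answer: 729/1156 ≈ 0.63062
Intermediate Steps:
m = -75/34 (m = -150*1/68 = -75/34 ≈ -2.2059)
(m + q(3))**2 = (-75/34 + 3)**2 = (27/34)**2 = 729/1156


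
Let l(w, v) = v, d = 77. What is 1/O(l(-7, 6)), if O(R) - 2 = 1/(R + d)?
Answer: 83/167 ≈ 0.49701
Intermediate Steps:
O(R) = 2 + 1/(77 + R) (O(R) = 2 + 1/(R + 77) = 2 + 1/(77 + R))
1/O(l(-7, 6)) = 1/((155 + 2*6)/(77 + 6)) = 1/((155 + 12)/83) = 1/((1/83)*167) = 1/(167/83) = 83/167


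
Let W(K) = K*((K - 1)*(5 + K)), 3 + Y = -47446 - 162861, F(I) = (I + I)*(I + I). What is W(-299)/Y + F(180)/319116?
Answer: 70357662540/559277383 ≈ 125.80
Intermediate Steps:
F(I) = 4*I² (F(I) = (2*I)*(2*I) = 4*I²)
Y = -210310 (Y = -3 + (-47446 - 162861) = -3 - 210307 = -210310)
W(K) = K*(-1 + K)*(5 + K) (W(K) = K*((-1 + K)*(5 + K)) = K*(-1 + K)*(5 + K))
W(-299)/Y + F(180)/319116 = -299*(-5 + (-299)² + 4*(-299))/(-210310) + (4*180²)/319116 = -299*(-5 + 89401 - 1196)*(-1/210310) + (4*32400)*(1/319116) = -299*88200*(-1/210310) + 129600*(1/319116) = -26371800*(-1/210310) + 10800/26593 = 2637180/21031 + 10800/26593 = 70357662540/559277383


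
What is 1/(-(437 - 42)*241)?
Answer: -1/95195 ≈ -1.0505e-5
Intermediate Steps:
1/(-(437 - 42)*241) = 1/(-395*241) = 1/(-1*95195) = 1/(-95195) = -1/95195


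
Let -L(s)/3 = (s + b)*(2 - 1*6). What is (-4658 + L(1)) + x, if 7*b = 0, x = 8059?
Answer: 3413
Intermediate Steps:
b = 0 (b = (⅐)*0 = 0)
L(s) = 12*s (L(s) = -3*(s + 0)*(2 - 1*6) = -3*s*(2 - 6) = -3*s*(-4) = -(-12)*s = 12*s)
(-4658 + L(1)) + x = (-4658 + 12*1) + 8059 = (-4658 + 12) + 8059 = -4646 + 8059 = 3413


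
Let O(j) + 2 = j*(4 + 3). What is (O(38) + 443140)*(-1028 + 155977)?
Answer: 68705006396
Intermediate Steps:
O(j) = -2 + 7*j (O(j) = -2 + j*(4 + 3) = -2 + j*7 = -2 + 7*j)
(O(38) + 443140)*(-1028 + 155977) = ((-2 + 7*38) + 443140)*(-1028 + 155977) = ((-2 + 266) + 443140)*154949 = (264 + 443140)*154949 = 443404*154949 = 68705006396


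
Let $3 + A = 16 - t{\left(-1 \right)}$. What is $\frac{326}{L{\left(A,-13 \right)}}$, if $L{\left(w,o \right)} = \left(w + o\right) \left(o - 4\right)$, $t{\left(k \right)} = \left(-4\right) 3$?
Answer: $- \frac{163}{102} \approx -1.598$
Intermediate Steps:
$t{\left(k \right)} = -12$
$A = 25$ ($A = -3 + \left(16 - -12\right) = -3 + \left(16 + 12\right) = -3 + 28 = 25$)
$L{\left(w,o \right)} = \left(-4 + o\right) \left(o + w\right)$ ($L{\left(w,o \right)} = \left(o + w\right) \left(-4 + o\right) = \left(-4 + o\right) \left(o + w\right)$)
$\frac{326}{L{\left(A,-13 \right)}} = \frac{326}{\left(-13\right)^{2} - -52 - 100 - 325} = \frac{326}{169 + 52 - 100 - 325} = \frac{326}{-204} = 326 \left(- \frac{1}{204}\right) = - \frac{163}{102}$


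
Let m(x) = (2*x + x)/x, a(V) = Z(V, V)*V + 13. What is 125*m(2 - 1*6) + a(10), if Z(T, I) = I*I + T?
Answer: 1488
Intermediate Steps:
Z(T, I) = T + I² (Z(T, I) = I² + T = T + I²)
a(V) = 13 + V*(V + V²) (a(V) = (V + V²)*V + 13 = V*(V + V²) + 13 = 13 + V*(V + V²))
m(x) = 3 (m(x) = (3*x)/x = 3)
125*m(2 - 1*6) + a(10) = 125*3 + (13 + 10²*(1 + 10)) = 375 + (13 + 100*11) = 375 + (13 + 1100) = 375 + 1113 = 1488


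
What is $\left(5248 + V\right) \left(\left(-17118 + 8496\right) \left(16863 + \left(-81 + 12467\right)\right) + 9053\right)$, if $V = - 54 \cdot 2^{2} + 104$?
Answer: $-1295175037200$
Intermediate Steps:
$V = -112$ ($V = \left(-54\right) 4 + 104 = -216 + 104 = -112$)
$\left(5248 + V\right) \left(\left(-17118 + 8496\right) \left(16863 + \left(-81 + 12467\right)\right) + 9053\right) = \left(5248 - 112\right) \left(\left(-17118 + 8496\right) \left(16863 + \left(-81 + 12467\right)\right) + 9053\right) = 5136 \left(- 8622 \left(16863 + 12386\right) + 9053\right) = 5136 \left(\left(-8622\right) 29249 + 9053\right) = 5136 \left(-252184878 + 9053\right) = 5136 \left(-252175825\right) = -1295175037200$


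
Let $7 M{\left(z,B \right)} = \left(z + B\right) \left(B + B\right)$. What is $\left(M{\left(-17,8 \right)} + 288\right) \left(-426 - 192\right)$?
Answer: $- \frac{1156896}{7} \approx -1.6527 \cdot 10^{5}$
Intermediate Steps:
$M{\left(z,B \right)} = \frac{2 B \left(B + z\right)}{7}$ ($M{\left(z,B \right)} = \frac{\left(z + B\right) \left(B + B\right)}{7} = \frac{\left(B + z\right) 2 B}{7} = \frac{2 B \left(B + z\right)}{7}$)
$\left(M{\left(-17,8 \right)} + 288\right) \left(-426 - 192\right) = \left(\frac{2}{7} \cdot 8 \left(8 - 17\right) + 288\right) \left(-426 - 192\right) = \left(\frac{2}{7} \cdot 8 \left(-9\right) + 288\right) \left(-618\right) = \left(- \frac{144}{7} + 288\right) \left(-618\right) = \frac{1872}{7} \left(-618\right) = - \frac{1156896}{7}$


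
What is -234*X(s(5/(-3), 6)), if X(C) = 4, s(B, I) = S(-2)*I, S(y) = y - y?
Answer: -936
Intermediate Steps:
S(y) = 0
s(B, I) = 0 (s(B, I) = 0*I = 0)
-234*X(s(5/(-3), 6)) = -234*4 = -936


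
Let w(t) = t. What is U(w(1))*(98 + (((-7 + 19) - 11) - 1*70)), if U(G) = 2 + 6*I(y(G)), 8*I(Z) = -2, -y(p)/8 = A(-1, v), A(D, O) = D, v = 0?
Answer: 29/2 ≈ 14.500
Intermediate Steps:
y(p) = 8 (y(p) = -8*(-1) = 8)
I(Z) = -¼ (I(Z) = (⅛)*(-2) = -¼)
U(G) = ½ (U(G) = 2 + 6*(-¼) = 2 - 3/2 = ½)
U(w(1))*(98 + (((-7 + 19) - 11) - 1*70)) = (98 + (((-7 + 19) - 11) - 1*70))/2 = (98 + ((12 - 11) - 70))/2 = (98 + (1 - 70))/2 = (98 - 69)/2 = (½)*29 = 29/2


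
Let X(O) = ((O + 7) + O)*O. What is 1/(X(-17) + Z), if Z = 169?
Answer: 1/628 ≈ 0.0015924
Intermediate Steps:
X(O) = O*(7 + 2*O) (X(O) = ((7 + O) + O)*O = (7 + 2*O)*O = O*(7 + 2*O))
1/(X(-17) + Z) = 1/(-17*(7 + 2*(-17)) + 169) = 1/(-17*(7 - 34) + 169) = 1/(-17*(-27) + 169) = 1/(459 + 169) = 1/628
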